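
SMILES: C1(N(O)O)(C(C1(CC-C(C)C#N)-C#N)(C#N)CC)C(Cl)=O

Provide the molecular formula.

C13H15ClN4O3

Heavy atoms from the SMILES: 13 C, 1 Cl, 4 N, 3 O.
Implicit hydrogens by atom environment:
  7 × C: no H
  4 × N: no H
  3 × C: 2 H each → 6
  2 × C: 3 H each → 6
  2 × O: 1 H each → 2
  1 × C: 1 H
  1 × Cl: no H
  1 × O: no H
  Total hydrogens = 15.
Molecular formula: C13H15ClN4O3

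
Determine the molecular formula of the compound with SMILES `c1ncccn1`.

Heavy atoms from the SMILES: 4 C, 2 N.
Implicit hydrogens by atom environment:
  4 × C (aromatic): 1 H each → 4
  2 × N (aromatic): no H
  Total hydrogens = 4.
Molecular formula: C4H4N2

C4H4N2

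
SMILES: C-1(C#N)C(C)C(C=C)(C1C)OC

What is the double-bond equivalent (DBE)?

Molecular formula from the SMILES: C10H15NO.
DoU = (2C + 2 + N − H − X)/2 = (2·10 + 2 + 1 − 15 − 0)/2 = 8/2 = 4.
(Structurally: 1 ring(s) + 3 π bond(s) = 4.)

4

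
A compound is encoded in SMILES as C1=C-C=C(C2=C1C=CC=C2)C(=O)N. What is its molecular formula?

C11H9NO

Heavy atoms from the SMILES: 11 C, 1 N, 1 O.
Implicit hydrogens by atom environment:
  7 × C (aromatic): 1 H each → 7
  3 × C (aromatic): no H
  1 × C: no H
  1 × N: 2 H
  1 × O: no H
  Total hydrogens = 9.
Molecular formula: C11H9NO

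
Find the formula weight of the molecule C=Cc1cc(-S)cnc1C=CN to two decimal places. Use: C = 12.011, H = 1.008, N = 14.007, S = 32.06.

178.25

Molecular formula: C9H10N2S.
M = 9×12.011 + 10×1.008 + 2×14.007 + 1×32.06 = 178.25 g/mol.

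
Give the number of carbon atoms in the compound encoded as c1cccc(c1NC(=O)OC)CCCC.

12

The symbol for carbon appears 12 times in the SMILES. Lowercase c denotes aromatic carbon and counts toward C.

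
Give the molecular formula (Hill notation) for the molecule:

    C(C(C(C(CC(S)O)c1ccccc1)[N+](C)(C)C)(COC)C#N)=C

Heavy atoms from the SMILES: 19 C, 2 N, 2 O, 1 S.
Implicit hydrogens by atom environment:
  5 × C (aromatic): 1 H each → 5
  4 × C: 3 H each → 12
  4 × C: 1 H each → 4
  3 × C: 2 H each → 6
  2 × C: no H
  1 × C (aromatic): no H
  1 × N: no H
  1 × N (charge +1): no H
  1 × O: 1 H
  1 × O: no H
  1 × S: 1 H
  Total hydrogens = 29.
Net charge +1.
Molecular formula: C19H29N2O2S+

C19H29N2O2S+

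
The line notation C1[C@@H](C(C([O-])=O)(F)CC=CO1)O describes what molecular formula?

Heavy atoms from the SMILES: 7 C, 1 F, 4 O.
Implicit hydrogens by atom environment:
  3 × C: 1 H each → 3
  2 × C: 2 H each → 4
  2 × C: no H
  2 × O: no H
  1 × F: no H
  1 × O: 1 H
  1 × O (charge -1): no H
  Total hydrogens = 8.
Net charge -1.
Molecular formula: C7H8FO4-

C7H8FO4-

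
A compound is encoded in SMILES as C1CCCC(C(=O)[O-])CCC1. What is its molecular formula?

C9H15O2-

Heavy atoms from the SMILES: 9 C, 2 O.
Implicit hydrogens by atom environment:
  7 × C: 2 H each → 14
  1 × C: 1 H
  1 × C: no H
  1 × O: no H
  1 × O (charge -1): no H
  Total hydrogens = 15.
Net charge -1.
Molecular formula: C9H15O2-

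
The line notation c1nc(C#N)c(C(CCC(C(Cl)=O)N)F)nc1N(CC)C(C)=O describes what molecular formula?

C14H17ClFN5O2

Heavy atoms from the SMILES: 14 C, 1 Cl, 1 F, 5 N, 2 O.
Implicit hydrogens by atom environment:
  3 × C: 2 H each → 6
  3 × C (aromatic): no H
  3 × C: no H
  2 × C: 3 H each → 6
  2 × C: 1 H each → 2
  2 × N (aromatic): no H
  2 × N: no H
  2 × O: no H
  1 × C (aromatic): 1 H
  1 × Cl: no H
  1 × F: no H
  1 × N: 2 H
  Total hydrogens = 17.
Molecular formula: C14H17ClFN5O2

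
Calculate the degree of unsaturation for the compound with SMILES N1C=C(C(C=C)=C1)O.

4

Molecular formula from the SMILES: C6H7NO.
DoU = (2C + 2 + N − H − X)/2 = (2·6 + 2 + 1 − 7 − 0)/2 = 8/2 = 4.
(Structurally: 1 ring(s) + 3 π bond(s) = 4.)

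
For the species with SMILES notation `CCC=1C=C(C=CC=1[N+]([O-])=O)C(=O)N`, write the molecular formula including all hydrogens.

Heavy atoms from the SMILES: 9 C, 2 N, 3 O.
Implicit hydrogens by atom environment:
  3 × C (aromatic): 1 H each → 3
  3 × C (aromatic): no H
  2 × O: no H
  1 × C: 3 H
  1 × C: 2 H
  1 × C: no H
  1 × N: 2 H
  1 × N (charge +1): no H
  1 × O (charge -1): no H
  Total hydrogens = 10.
Molecular formula: C9H10N2O3

C9H10N2O3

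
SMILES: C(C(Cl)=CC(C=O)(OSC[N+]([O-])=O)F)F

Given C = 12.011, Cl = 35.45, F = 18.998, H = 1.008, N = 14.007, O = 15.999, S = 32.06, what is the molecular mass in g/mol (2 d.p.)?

261.62

Molecular formula: C6H6ClF2NO4S.
M = 6×12.011 + 1×35.45 + 2×18.998 + 6×1.008 + 1×14.007 + 4×15.999 + 1×32.06 = 261.62 g/mol.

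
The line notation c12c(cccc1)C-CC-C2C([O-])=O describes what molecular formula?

Heavy atoms from the SMILES: 11 C, 2 O.
Implicit hydrogens by atom environment:
  4 × C (aromatic): 1 H each → 4
  3 × C: 2 H each → 6
  2 × C (aromatic): no H
  1 × C: 1 H
  1 × C: no H
  1 × O: no H
  1 × O (charge -1): no H
  Total hydrogens = 11.
Net charge -1.
Molecular formula: C11H11O2-

C11H11O2-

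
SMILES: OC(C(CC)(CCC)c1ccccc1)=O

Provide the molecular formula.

C13H18O2

Heavy atoms from the SMILES: 13 C, 2 O.
Implicit hydrogens by atom environment:
  5 × C (aromatic): 1 H each → 5
  3 × C: 2 H each → 6
  2 × C: 3 H each → 6
  2 × C: no H
  1 × C (aromatic): no H
  1 × O: 1 H
  1 × O: no H
  Total hydrogens = 18.
Molecular formula: C13H18O2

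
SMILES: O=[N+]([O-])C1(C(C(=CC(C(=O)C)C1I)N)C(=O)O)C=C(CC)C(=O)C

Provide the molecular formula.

C15H19IN2O6

Heavy atoms from the SMILES: 15 C, 1 I, 2 N, 6 O.
Implicit hydrogens by atom environment:
  6 × C: no H
  5 × C: 1 H each → 5
  4 × O: no H
  3 × C: 3 H each → 9
  1 × C: 2 H
  1 × I: no H
  1 × N: 2 H
  1 × N (charge +1): no H
  1 × O: 1 H
  1 × O (charge -1): no H
  Total hydrogens = 19.
Molecular formula: C15H19IN2O6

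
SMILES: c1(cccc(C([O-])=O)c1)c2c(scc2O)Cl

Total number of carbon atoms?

11

The symbol for carbon appears 11 times in the SMILES. Lowercase c denotes aromatic carbon and counts toward C.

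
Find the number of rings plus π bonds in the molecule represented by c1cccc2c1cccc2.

Molecular formula from the SMILES: C10H8.
DoU = (2C + 2 + N − H − X)/2 = (2·10 + 2 + 0 − 8 − 0)/2 = 14/2 = 7.
(Structurally: 2 ring(s) + 5 π bond(s) = 7.)

7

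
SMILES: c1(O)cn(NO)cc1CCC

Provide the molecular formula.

Heavy atoms from the SMILES: 7 C, 2 N, 2 O.
Implicit hydrogens by atom environment:
  2 × C: 2 H each → 4
  2 × C (aromatic): 1 H each → 2
  2 × C (aromatic): no H
  2 × O: 1 H each → 2
  1 × C: 3 H
  1 × N: 1 H
  1 × N (aromatic): no H
  Total hydrogens = 12.
Molecular formula: C7H12N2O2

C7H12N2O2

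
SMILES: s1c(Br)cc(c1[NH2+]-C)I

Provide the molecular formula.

C5H6BrINS+

Heavy atoms from the SMILES: 1 Br, 5 C, 1 I, 1 N, 1 S.
Implicit hydrogens by atom environment:
  3 × C (aromatic): no H
  1 × Br: no H
  1 × C: 3 H
  1 × C (aromatic): 1 H
  1 × I: no H
  1 × N (charge +1): 2 H
  1 × S (aromatic): no H
  Total hydrogens = 6.
Net charge +1.
Molecular formula: C5H6BrINS+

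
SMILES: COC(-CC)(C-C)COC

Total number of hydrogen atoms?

Hydrogens are implicit in SMILES; fill each atom to its normal valence:
  4 × C: 3 H each → 12
  3 × C: 2 H each → 6
  2 × O: no H
  1 × C: no H
  Total hydrogens = 18.

18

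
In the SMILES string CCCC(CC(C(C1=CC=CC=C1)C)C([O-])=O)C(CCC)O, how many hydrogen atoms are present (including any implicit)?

Hydrogens are implicit in SMILES; fill each atom to its normal valence:
  5 × C: 2 H each → 10
  5 × C (aromatic): 1 H each → 5
  4 × C: 1 H each → 4
  3 × C: 3 H each → 9
  1 × C: no H
  1 × C (aromatic): no H
  1 × O: 1 H
  1 × O: no H
  1 × O (charge -1): no H
  Total hydrogens = 29.

29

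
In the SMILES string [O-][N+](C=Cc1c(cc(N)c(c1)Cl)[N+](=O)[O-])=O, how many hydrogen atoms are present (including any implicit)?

Hydrogens are implicit in SMILES; fill each atom to its normal valence:
  4 × C (aromatic): no H
  2 × C (aromatic): 1 H each → 2
  2 × C: 1 H each → 2
  2 × N (charge +1): no H
  2 × O: no H
  2 × O (charge -1): no H
  1 × Cl: no H
  1 × N: 2 H
  Total hydrogens = 6.

6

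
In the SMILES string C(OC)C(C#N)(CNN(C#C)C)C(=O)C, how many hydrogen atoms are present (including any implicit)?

15

Hydrogens are implicit in SMILES; fill each atom to its normal valence:
  4 × C: no H
  3 × C: 3 H each → 9
  2 × C: 2 H each → 4
  2 × N: no H
  2 × O: no H
  1 × C: 1 H
  1 × N: 1 H
  Total hydrogens = 15.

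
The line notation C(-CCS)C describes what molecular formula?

Heavy atoms from the SMILES: 4 C, 1 S.
Implicit hydrogens by atom environment:
  3 × C: 2 H each → 6
  1 × C: 3 H
  1 × S: 1 H
  Total hydrogens = 10.
Molecular formula: C4H10S

C4H10S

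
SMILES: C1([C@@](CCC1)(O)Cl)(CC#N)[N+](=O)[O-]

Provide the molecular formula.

C7H9ClN2O3

Heavy atoms from the SMILES: 7 C, 1 Cl, 2 N, 3 O.
Implicit hydrogens by atom environment:
  4 × C: 2 H each → 8
  3 × C: no H
  1 × Cl: no H
  1 × N: no H
  1 × N (charge +1): no H
  1 × O: 1 H
  1 × O: no H
  1 × O (charge -1): no H
  Total hydrogens = 9.
Molecular formula: C7H9ClN2O3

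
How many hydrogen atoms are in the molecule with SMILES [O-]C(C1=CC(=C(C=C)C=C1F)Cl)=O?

5

Hydrogens are implicit in SMILES; fill each atom to its normal valence:
  4 × C (aromatic): no H
  2 × C (aromatic): 1 H each → 2
  1 × C: 2 H
  1 × C: 1 H
  1 × C: no H
  1 × Cl: no H
  1 × F: no H
  1 × O: no H
  1 × O (charge -1): no H
  Total hydrogens = 5.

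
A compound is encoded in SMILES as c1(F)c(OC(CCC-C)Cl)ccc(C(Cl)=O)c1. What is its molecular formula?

Heavy atoms from the SMILES: 12 C, 2 Cl, 1 F, 2 O.
Implicit hydrogens by atom environment:
  3 × C: 2 H each → 6
  3 × C (aromatic): 1 H each → 3
  3 × C (aromatic): no H
  2 × Cl: no H
  2 × O: no H
  1 × C: 3 H
  1 × C: 1 H
  1 × C: no H
  1 × F: no H
  Total hydrogens = 13.
Molecular formula: C12H13Cl2FO2

C12H13Cl2FO2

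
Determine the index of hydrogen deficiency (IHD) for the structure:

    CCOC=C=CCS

2

Molecular formula from the SMILES: C6H10OS.
DoU = (2C + 2 + N − H − X)/2 = (2·6 + 2 + 0 − 10 − 0)/2 = 4/2 = 2.
(Structurally: 0 ring(s) + 2 π bond(s) = 2.)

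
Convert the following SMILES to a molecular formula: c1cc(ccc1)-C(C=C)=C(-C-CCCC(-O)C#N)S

C16H19NOS

Heavy atoms from the SMILES: 16 C, 1 N, 1 O, 1 S.
Implicit hydrogens by atom environment:
  5 × C: 2 H each → 10
  5 × C (aromatic): 1 H each → 5
  3 × C: no H
  2 × C: 1 H each → 2
  1 × C (aromatic): no H
  1 × N: no H
  1 × O: 1 H
  1 × S: 1 H
  Total hydrogens = 19.
Molecular formula: C16H19NOS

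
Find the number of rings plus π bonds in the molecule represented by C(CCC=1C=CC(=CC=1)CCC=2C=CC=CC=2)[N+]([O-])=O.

Molecular formula from the SMILES: C17H19NO2.
DoU = (2C + 2 + N − H − X)/2 = (2·17 + 2 + 1 − 19 − 0)/2 = 18/2 = 9.
(Structurally: 2 ring(s) + 7 π bond(s) = 9.)

9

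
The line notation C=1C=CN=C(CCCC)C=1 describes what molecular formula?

Heavy atoms from the SMILES: 9 C, 1 N.
Implicit hydrogens by atom environment:
  4 × C (aromatic): 1 H each → 4
  3 × C: 2 H each → 6
  1 × C: 3 H
  1 × C (aromatic): no H
  1 × N (aromatic): no H
  Total hydrogens = 13.
Molecular formula: C9H13N

C9H13N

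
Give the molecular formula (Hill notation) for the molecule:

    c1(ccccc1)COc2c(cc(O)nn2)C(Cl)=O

C12H9ClN2O3

Heavy atoms from the SMILES: 12 C, 1 Cl, 2 N, 3 O.
Implicit hydrogens by atom environment:
  6 × C (aromatic): 1 H each → 6
  4 × C (aromatic): no H
  2 × N (aromatic): no H
  2 × O: no H
  1 × C: 2 H
  1 × C: no H
  1 × Cl: no H
  1 × O: 1 H
  Total hydrogens = 9.
Molecular formula: C12H9ClN2O3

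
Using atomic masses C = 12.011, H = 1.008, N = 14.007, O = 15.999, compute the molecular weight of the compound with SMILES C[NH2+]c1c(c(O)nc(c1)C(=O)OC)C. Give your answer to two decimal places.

197.21

Molecular formula: C9H13N2O3+.
M = 9×12.011 + 13×1.008 + 2×14.007 + 3×15.999 = 197.21 g/mol.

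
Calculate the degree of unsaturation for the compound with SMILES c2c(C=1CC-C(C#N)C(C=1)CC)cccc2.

Molecular formula from the SMILES: C15H17N.
DoU = (2C + 2 + N − H − X)/2 = (2·15 + 2 + 1 − 17 − 0)/2 = 16/2 = 8.
(Structurally: 2 ring(s) + 6 π bond(s) = 8.)

8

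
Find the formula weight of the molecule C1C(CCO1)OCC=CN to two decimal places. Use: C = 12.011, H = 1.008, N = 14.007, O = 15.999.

Molecular formula: C7H13NO2.
M = 7×12.011 + 13×1.008 + 1×14.007 + 2×15.999 = 143.19 g/mol.

143.19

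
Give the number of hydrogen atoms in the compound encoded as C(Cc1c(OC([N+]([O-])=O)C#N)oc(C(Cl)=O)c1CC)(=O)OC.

Hydrogens are implicit in SMILES; fill each atom to its normal valence:
  5 × O: no H
  4 × C (aromatic): no H
  3 × C: no H
  2 × C: 3 H each → 6
  2 × C: 2 H each → 4
  1 × C: 1 H
  1 × Cl: no H
  1 × N: no H
  1 × N (charge +1): no H
  1 × O (aromatic): no H
  1 × O (charge -1): no H
  Total hydrogens = 11.

11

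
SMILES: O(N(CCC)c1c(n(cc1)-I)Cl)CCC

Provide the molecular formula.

Heavy atoms from the SMILES: 10 C, 1 Cl, 1 I, 2 N, 1 O.
Implicit hydrogens by atom environment:
  4 × C: 2 H each → 8
  2 × C: 3 H each → 6
  2 × C (aromatic): 1 H each → 2
  2 × C (aromatic): no H
  1 × Cl: no H
  1 × I: no H
  1 × N (aromatic): no H
  1 × N: no H
  1 × O: no H
  Total hydrogens = 16.
Molecular formula: C10H16ClIN2O

C10H16ClIN2O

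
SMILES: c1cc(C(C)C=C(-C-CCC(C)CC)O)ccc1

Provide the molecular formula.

C17H26O

Heavy atoms from the SMILES: 17 C, 1 O.
Implicit hydrogens by atom environment:
  5 × C (aromatic): 1 H each → 5
  4 × C: 2 H each → 8
  3 × C: 3 H each → 9
  3 × C: 1 H each → 3
  1 × C: no H
  1 × C (aromatic): no H
  1 × O: 1 H
  Total hydrogens = 26.
Molecular formula: C17H26O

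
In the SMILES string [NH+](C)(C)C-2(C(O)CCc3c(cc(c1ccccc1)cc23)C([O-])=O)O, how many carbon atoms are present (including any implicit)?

19

The symbol for carbon appears 19 times in the SMILES. Lowercase c denotes aromatic carbon and counts toward C.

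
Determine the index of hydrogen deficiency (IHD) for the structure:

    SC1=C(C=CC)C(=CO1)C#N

6

Molecular formula from the SMILES: C8H7NOS.
DoU = (2C + 2 + N − H − X)/2 = (2·8 + 2 + 1 − 7 − 0)/2 = 12/2 = 6.
(Structurally: 1 ring(s) + 5 π bond(s) = 6.)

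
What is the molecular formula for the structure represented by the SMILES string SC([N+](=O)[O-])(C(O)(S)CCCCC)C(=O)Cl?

Heavy atoms from the SMILES: 8 C, 1 Cl, 1 N, 4 O, 2 S.
Implicit hydrogens by atom environment:
  4 × C: 2 H each → 8
  3 × C: no H
  2 × O: no H
  2 × S: 1 H each → 2
  1 × C: 3 H
  1 × Cl: no H
  1 × N (charge +1): no H
  1 × O: 1 H
  1 × O (charge -1): no H
  Total hydrogens = 14.
Molecular formula: C8H14ClNO4S2

C8H14ClNO4S2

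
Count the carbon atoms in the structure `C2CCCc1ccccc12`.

The symbol for carbon appears 10 times in the SMILES. Lowercase c denotes aromatic carbon and counts toward C.

10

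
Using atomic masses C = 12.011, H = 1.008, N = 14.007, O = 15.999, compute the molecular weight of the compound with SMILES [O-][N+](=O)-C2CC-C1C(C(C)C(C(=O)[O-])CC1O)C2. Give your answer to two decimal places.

Molecular formula: C12H18NO5-.
M = 12×12.011 + 18×1.008 + 1×14.007 + 5×15.999 = 256.28 g/mol.

256.28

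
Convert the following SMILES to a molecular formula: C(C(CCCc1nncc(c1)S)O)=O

C9H12N2O2S

Heavy atoms from the SMILES: 9 C, 2 N, 2 O, 1 S.
Implicit hydrogens by atom environment:
  3 × C: 2 H each → 6
  2 × C (aromatic): 1 H each → 2
  2 × C: 1 H each → 2
  2 × C (aromatic): no H
  2 × N (aromatic): no H
  1 × O: 1 H
  1 × O: no H
  1 × S: 1 H
  Total hydrogens = 12.
Molecular formula: C9H12N2O2S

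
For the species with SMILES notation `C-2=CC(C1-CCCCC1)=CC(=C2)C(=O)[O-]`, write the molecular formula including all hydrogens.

C13H15O2-

Heavy atoms from the SMILES: 13 C, 2 O.
Implicit hydrogens by atom environment:
  5 × C: 2 H each → 10
  4 × C (aromatic): 1 H each → 4
  2 × C (aromatic): no H
  1 × C: 1 H
  1 × C: no H
  1 × O: no H
  1 × O (charge -1): no H
  Total hydrogens = 15.
Net charge -1.
Molecular formula: C13H15O2-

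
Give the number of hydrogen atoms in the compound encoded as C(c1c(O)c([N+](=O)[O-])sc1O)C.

7

Hydrogens are implicit in SMILES; fill each atom to its normal valence:
  4 × C (aromatic): no H
  2 × O: 1 H each → 2
  1 × C: 3 H
  1 × C: 2 H
  1 × N (charge +1): no H
  1 × O: no H
  1 × O (charge -1): no H
  1 × S (aromatic): no H
  Total hydrogens = 7.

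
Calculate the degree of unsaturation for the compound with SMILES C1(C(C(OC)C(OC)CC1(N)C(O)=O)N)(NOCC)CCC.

Molecular formula from the SMILES: C14H29N3O5.
DoU = (2C + 2 + N − H − X)/2 = (2·14 + 2 + 3 − 29 − 0)/2 = 4/2 = 2.
(Structurally: 1 ring(s) + 1 π bond(s) = 2.)

2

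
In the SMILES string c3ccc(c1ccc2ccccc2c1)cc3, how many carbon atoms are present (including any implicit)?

The symbol for carbon appears 16 times in the SMILES. Lowercase c denotes aromatic carbon and counts toward C.

16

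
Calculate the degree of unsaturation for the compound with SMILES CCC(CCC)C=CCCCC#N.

3

Molecular formula from the SMILES: C12H21N.
DoU = (2C + 2 + N − H − X)/2 = (2·12 + 2 + 1 − 21 − 0)/2 = 6/2 = 3.
(Structurally: 0 ring(s) + 3 π bond(s) = 3.)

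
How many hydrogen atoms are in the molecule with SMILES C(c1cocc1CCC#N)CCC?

Hydrogens are implicit in SMILES; fill each atom to its normal valence:
  5 × C: 2 H each → 10
  2 × C (aromatic): 1 H each → 2
  2 × C (aromatic): no H
  1 × C: 3 H
  1 × C: no H
  1 × N: no H
  1 × O (aromatic): no H
  Total hydrogens = 15.

15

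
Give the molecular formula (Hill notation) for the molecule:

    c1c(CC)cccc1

Heavy atoms from the SMILES: 8 C.
Implicit hydrogens by atom environment:
  5 × C (aromatic): 1 H each → 5
  1 × C: 3 H
  1 × C: 2 H
  1 × C (aromatic): no H
  Total hydrogens = 10.
Molecular formula: C8H10

C8H10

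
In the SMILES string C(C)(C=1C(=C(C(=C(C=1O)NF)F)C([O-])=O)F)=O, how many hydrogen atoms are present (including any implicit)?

Hydrogens are implicit in SMILES; fill each atom to its normal valence:
  6 × C (aromatic): no H
  3 × F: no H
  2 × C: no H
  2 × O: no H
  1 × C: 3 H
  1 × N: 1 H
  1 × O: 1 H
  1 × O (charge -1): no H
  Total hydrogens = 5.

5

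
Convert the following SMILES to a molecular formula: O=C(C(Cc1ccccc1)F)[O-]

Heavy atoms from the SMILES: 9 C, 1 F, 2 O.
Implicit hydrogens by atom environment:
  5 × C (aromatic): 1 H each → 5
  1 × C: 2 H
  1 × C: 1 H
  1 × C: no H
  1 × C (aromatic): no H
  1 × F: no H
  1 × O: no H
  1 × O (charge -1): no H
  Total hydrogens = 8.
Net charge -1.
Molecular formula: C9H8FO2-

C9H8FO2-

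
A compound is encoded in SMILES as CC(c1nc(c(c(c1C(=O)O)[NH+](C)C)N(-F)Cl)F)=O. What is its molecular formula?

Heavy atoms from the SMILES: 10 C, 1 Cl, 2 F, 3 N, 3 O.
Implicit hydrogens by atom environment:
  5 × C (aromatic): no H
  3 × C: 3 H each → 9
  2 × C: no H
  2 × F: no H
  2 × O: no H
  1 × Cl: no H
  1 × N (charge +1): 1 H
  1 × N (aromatic): no H
  1 × N: no H
  1 × O: 1 H
  Total hydrogens = 11.
Net charge +1.
Molecular formula: C10H11ClF2N3O3+

C10H11ClF2N3O3+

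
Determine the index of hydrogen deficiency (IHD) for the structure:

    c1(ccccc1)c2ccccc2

8

Molecular formula from the SMILES: C12H10.
DoU = (2C + 2 + N − H − X)/2 = (2·12 + 2 + 0 − 10 − 0)/2 = 16/2 = 8.
(Structurally: 2 ring(s) + 6 π bond(s) = 8.)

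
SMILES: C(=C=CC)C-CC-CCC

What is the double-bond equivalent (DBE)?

2

Molecular formula from the SMILES: C10H18.
DoU = (2C + 2 + N − H − X)/2 = (2·10 + 2 + 0 − 18 − 0)/2 = 4/2 = 2.
(Structurally: 0 ring(s) + 2 π bond(s) = 2.)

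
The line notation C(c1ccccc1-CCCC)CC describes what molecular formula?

Heavy atoms from the SMILES: 13 C.
Implicit hydrogens by atom environment:
  5 × C: 2 H each → 10
  4 × C (aromatic): 1 H each → 4
  2 × C: 3 H each → 6
  2 × C (aromatic): no H
  Total hydrogens = 20.
Molecular formula: C13H20

C13H20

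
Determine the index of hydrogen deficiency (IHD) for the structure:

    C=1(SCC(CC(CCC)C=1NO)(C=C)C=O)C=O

Molecular formula from the SMILES: C13H19NO3S.
DoU = (2C + 2 + N − H − X)/2 = (2·13 + 2 + 1 − 19 − 0)/2 = 10/2 = 5.
(Structurally: 1 ring(s) + 4 π bond(s) = 5.)

5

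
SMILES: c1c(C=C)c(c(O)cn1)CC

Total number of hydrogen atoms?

11

Hydrogens are implicit in SMILES; fill each atom to its normal valence:
  3 × C (aromatic): no H
  2 × C: 2 H each → 4
  2 × C (aromatic): 1 H each → 2
  1 × C: 3 H
  1 × C: 1 H
  1 × N (aromatic): no H
  1 × O: 1 H
  Total hydrogens = 11.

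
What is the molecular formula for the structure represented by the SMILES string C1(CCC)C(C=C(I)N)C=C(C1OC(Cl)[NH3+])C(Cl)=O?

C12H18Cl2IN2O2+

Heavy atoms from the SMILES: 12 C, 2 Cl, 1 I, 2 N, 2 O.
Implicit hydrogens by atom environment:
  6 × C: 1 H each → 6
  3 × C: no H
  2 × C: 2 H each → 4
  2 × Cl: no H
  2 × O: no H
  1 × C: 3 H
  1 × I: no H
  1 × N (charge +1): 3 H
  1 × N: 2 H
  Total hydrogens = 18.
Net charge +1.
Molecular formula: C12H18Cl2IN2O2+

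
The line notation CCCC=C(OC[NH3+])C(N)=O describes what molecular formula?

Heavy atoms from the SMILES: 7 C, 2 N, 2 O.
Implicit hydrogens by atom environment:
  3 × C: 2 H each → 6
  2 × C: no H
  2 × O: no H
  1 × C: 3 H
  1 × C: 1 H
  1 × N (charge +1): 3 H
  1 × N: 2 H
  Total hydrogens = 15.
Net charge +1.
Molecular formula: C7H15N2O2+

C7H15N2O2+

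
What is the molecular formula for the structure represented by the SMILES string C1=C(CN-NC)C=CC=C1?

C8H12N2

Heavy atoms from the SMILES: 8 C, 2 N.
Implicit hydrogens by atom environment:
  5 × C (aromatic): 1 H each → 5
  2 × N: 1 H each → 2
  1 × C: 3 H
  1 × C: 2 H
  1 × C (aromatic): no H
  Total hydrogens = 12.
Molecular formula: C8H12N2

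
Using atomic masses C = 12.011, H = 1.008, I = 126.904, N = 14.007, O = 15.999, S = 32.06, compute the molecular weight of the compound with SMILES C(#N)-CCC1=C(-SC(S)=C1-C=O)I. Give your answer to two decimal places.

323.17

Molecular formula: C8H6INOS2.
M = 8×12.011 + 6×1.008 + 1×126.904 + 1×14.007 + 1×15.999 + 2×32.06 = 323.17 g/mol.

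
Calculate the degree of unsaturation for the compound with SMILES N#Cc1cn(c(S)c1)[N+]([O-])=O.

6

Molecular formula from the SMILES: C5H3N3O2S.
DoU = (2C + 2 + N − H − X)/2 = (2·5 + 2 + 3 − 3 − 0)/2 = 12/2 = 6.
(Structurally: 1 ring(s) + 5 π bond(s) = 6.)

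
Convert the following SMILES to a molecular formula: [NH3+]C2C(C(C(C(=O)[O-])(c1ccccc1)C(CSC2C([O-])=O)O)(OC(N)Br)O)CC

Heavy atoms from the SMILES: 1 Br, 18 C, 2 N, 7 O, 1 S.
Implicit hydrogens by atom environment:
  5 × C: 1 H each → 5
  5 × C (aromatic): 1 H each → 5
  4 × C: no H
  3 × O: no H
  2 × C: 2 H each → 4
  2 × O: 1 H each → 2
  2 × O (charge -1): no H
  1 × Br: no H
  1 × C: 3 H
  1 × C (aromatic): no H
  1 × N (charge +1): 3 H
  1 × N: 2 H
  1 × S: no H
  Total hydrogens = 24.
Net charge -1.
Molecular formula: C18H24BrN2O7S-

C18H24BrN2O7S-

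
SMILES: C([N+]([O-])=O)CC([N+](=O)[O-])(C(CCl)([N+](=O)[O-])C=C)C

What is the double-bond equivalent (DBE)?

Molecular formula from the SMILES: C8H12ClN3O6.
DoU = (2C + 2 + N − H − X)/2 = (2·8 + 2 + 3 − 12 − 1)/2 = 8/2 = 4.
(Structurally: 0 ring(s) + 4 π bond(s) = 4.)

4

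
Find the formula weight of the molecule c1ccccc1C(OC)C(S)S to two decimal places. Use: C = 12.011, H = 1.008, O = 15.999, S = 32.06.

200.31

Molecular formula: C9H12OS2.
M = 9×12.011 + 12×1.008 + 1×15.999 + 2×32.06 = 200.31 g/mol.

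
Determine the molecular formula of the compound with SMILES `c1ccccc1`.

Heavy atoms from the SMILES: 6 C.
Implicit hydrogens by atom environment:
  6 × C (aromatic): 1 H each → 6
  Total hydrogens = 6.
Molecular formula: C6H6

C6H6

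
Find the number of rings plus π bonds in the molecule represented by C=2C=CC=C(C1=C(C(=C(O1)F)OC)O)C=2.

7

Molecular formula from the SMILES: C11H9FO3.
DoU = (2C + 2 + N − H − X)/2 = (2·11 + 2 + 0 − 9 − 1)/2 = 14/2 = 7.
(Structurally: 2 ring(s) + 5 π bond(s) = 7.)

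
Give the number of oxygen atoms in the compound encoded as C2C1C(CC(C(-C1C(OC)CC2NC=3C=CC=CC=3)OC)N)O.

3

The symbol for oxygen appears 3 times in the SMILES.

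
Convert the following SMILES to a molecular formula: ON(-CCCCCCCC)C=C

Heavy atoms from the SMILES: 10 C, 1 N, 1 O.
Implicit hydrogens by atom environment:
  8 × C: 2 H each → 16
  1 × C: 3 H
  1 × C: 1 H
  1 × N: no H
  1 × O: 1 H
  Total hydrogens = 21.
Molecular formula: C10H21NO

C10H21NO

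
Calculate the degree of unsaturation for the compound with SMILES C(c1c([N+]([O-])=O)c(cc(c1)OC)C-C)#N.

Molecular formula from the SMILES: C10H10N2O3.
DoU = (2C + 2 + N − H − X)/2 = (2·10 + 2 + 2 − 10 − 0)/2 = 14/2 = 7.
(Structurally: 1 ring(s) + 6 π bond(s) = 7.)

7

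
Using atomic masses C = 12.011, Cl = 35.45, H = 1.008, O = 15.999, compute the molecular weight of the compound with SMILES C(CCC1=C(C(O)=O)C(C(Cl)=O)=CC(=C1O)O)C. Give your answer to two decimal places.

Molecular formula: C12H13ClO5.
M = 12×12.011 + 1×35.45 + 13×1.008 + 5×15.999 = 272.68 g/mol.

272.68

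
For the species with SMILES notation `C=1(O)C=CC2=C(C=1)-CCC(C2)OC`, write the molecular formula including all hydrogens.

C11H14O2

Heavy atoms from the SMILES: 11 C, 2 O.
Implicit hydrogens by atom environment:
  3 × C: 2 H each → 6
  3 × C (aromatic): 1 H each → 3
  3 × C (aromatic): no H
  1 × C: 3 H
  1 × C: 1 H
  1 × O: 1 H
  1 × O: no H
  Total hydrogens = 14.
Molecular formula: C11H14O2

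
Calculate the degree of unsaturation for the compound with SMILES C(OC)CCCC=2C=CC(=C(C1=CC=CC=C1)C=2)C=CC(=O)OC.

10

Molecular formula from the SMILES: C21H24O3.
DoU = (2C + 2 + N − H − X)/2 = (2·21 + 2 + 0 − 24 − 0)/2 = 20/2 = 10.
(Structurally: 2 ring(s) + 8 π bond(s) = 10.)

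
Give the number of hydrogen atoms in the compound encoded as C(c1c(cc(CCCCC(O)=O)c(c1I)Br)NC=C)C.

19

Hydrogens are implicit in SMILES; fill each atom to its normal valence:
  6 × C: 2 H each → 12
  5 × C (aromatic): no H
  1 × Br: no H
  1 × C: 3 H
  1 × C (aromatic): 1 H
  1 × C: 1 H
  1 × C: no H
  1 × I: no H
  1 × N: 1 H
  1 × O: 1 H
  1 × O: no H
  Total hydrogens = 19.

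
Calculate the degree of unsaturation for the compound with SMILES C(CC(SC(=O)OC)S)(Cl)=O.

2

Molecular formula from the SMILES: C5H7ClO3S2.
DoU = (2C + 2 + N − H − X)/2 = (2·5 + 2 + 0 − 7 − 1)/2 = 4/2 = 2.
(Structurally: 0 ring(s) + 2 π bond(s) = 2.)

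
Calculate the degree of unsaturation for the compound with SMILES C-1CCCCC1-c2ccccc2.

Molecular formula from the SMILES: C12H16.
DoU = (2C + 2 + N − H − X)/2 = (2·12 + 2 + 0 − 16 − 0)/2 = 10/2 = 5.
(Structurally: 2 ring(s) + 3 π bond(s) = 5.)

5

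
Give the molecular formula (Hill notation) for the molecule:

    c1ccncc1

C5H5N

Heavy atoms from the SMILES: 5 C, 1 N.
Implicit hydrogens by atom environment:
  5 × C (aromatic): 1 H each → 5
  1 × N (aromatic): no H
  Total hydrogens = 5.
Molecular formula: C5H5N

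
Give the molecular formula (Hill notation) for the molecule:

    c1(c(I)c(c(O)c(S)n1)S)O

C5H4INO2S2

Heavy atoms from the SMILES: 5 C, 1 I, 1 N, 2 O, 2 S.
Implicit hydrogens by atom environment:
  5 × C (aromatic): no H
  2 × O: 1 H each → 2
  2 × S: 1 H each → 2
  1 × I: no H
  1 × N (aromatic): no H
  Total hydrogens = 4.
Molecular formula: C5H4INO2S2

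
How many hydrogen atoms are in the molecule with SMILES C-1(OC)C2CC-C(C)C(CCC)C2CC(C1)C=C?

30

Hydrogens are implicit in SMILES; fill each atom to its normal valence:
  7 × C: 2 H each → 14
  7 × C: 1 H each → 7
  3 × C: 3 H each → 9
  1 × O: no H
  Total hydrogens = 30.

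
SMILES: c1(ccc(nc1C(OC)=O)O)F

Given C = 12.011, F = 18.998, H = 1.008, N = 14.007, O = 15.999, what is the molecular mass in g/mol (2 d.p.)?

Molecular formula: C7H6FNO3.
M = 7×12.011 + 1×18.998 + 6×1.008 + 1×14.007 + 3×15.999 = 171.13 g/mol.

171.13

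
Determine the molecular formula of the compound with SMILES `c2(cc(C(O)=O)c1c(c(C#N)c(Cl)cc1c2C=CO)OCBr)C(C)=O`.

C17H11BrClNO5

Heavy atoms from the SMILES: 1 Br, 17 C, 1 Cl, 1 N, 5 O.
Implicit hydrogens by atom environment:
  8 × C (aromatic): no H
  3 × C: no H
  3 × O: no H
  2 × C (aromatic): 1 H each → 2
  2 × C: 1 H each → 2
  2 × O: 1 H each → 2
  1 × Br: no H
  1 × C: 3 H
  1 × C: 2 H
  1 × Cl: no H
  1 × N: no H
  Total hydrogens = 11.
Molecular formula: C17H11BrClNO5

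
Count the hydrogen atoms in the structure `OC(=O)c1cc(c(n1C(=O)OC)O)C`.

Hydrogens are implicit in SMILES; fill each atom to its normal valence:
  3 × C (aromatic): no H
  3 × O: no H
  2 × C: 3 H each → 6
  2 × C: no H
  2 × O: 1 H each → 2
  1 × C (aromatic): 1 H
  1 × N (aromatic): no H
  Total hydrogens = 9.

9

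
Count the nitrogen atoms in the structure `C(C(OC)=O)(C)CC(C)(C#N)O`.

The symbol for nitrogen appears 1 time in the SMILES.

1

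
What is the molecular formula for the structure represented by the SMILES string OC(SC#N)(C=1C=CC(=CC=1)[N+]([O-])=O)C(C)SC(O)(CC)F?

Heavy atoms from the SMILES: 13 C, 1 F, 2 N, 4 O, 2 S.
Implicit hydrogens by atom environment:
  4 × C (aromatic): 1 H each → 4
  3 × C: no H
  2 × C: 3 H each → 6
  2 × C (aromatic): no H
  2 × O: 1 H each → 2
  2 × S: no H
  1 × C: 2 H
  1 × C: 1 H
  1 × F: no H
  1 × N: no H
  1 × N (charge +1): no H
  1 × O: no H
  1 × O (charge -1): no H
  Total hydrogens = 15.
Molecular formula: C13H15FN2O4S2

C13H15FN2O4S2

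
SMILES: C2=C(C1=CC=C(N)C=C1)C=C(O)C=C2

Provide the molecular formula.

Heavy atoms from the SMILES: 12 C, 1 N, 1 O.
Implicit hydrogens by atom environment:
  8 × C (aromatic): 1 H each → 8
  4 × C (aromatic): no H
  1 × N: 2 H
  1 × O: 1 H
  Total hydrogens = 11.
Molecular formula: C12H11NO

C12H11NO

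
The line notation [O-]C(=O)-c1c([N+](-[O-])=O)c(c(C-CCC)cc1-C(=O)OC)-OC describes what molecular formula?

C14H16NO7-

Heavy atoms from the SMILES: 14 C, 1 N, 7 O.
Implicit hydrogens by atom environment:
  5 × C (aromatic): no H
  5 × O: no H
  3 × C: 3 H each → 9
  3 × C: 2 H each → 6
  2 × C: no H
  2 × O (charge -1): no H
  1 × C (aromatic): 1 H
  1 × N (charge +1): no H
  Total hydrogens = 16.
Net charge -1.
Molecular formula: C14H16NO7-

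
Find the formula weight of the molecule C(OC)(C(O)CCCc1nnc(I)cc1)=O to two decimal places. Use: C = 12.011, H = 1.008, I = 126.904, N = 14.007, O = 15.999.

336.13

Molecular formula: C10H13IN2O3.
M = 10×12.011 + 13×1.008 + 1×126.904 + 2×14.007 + 3×15.999 = 336.13 g/mol.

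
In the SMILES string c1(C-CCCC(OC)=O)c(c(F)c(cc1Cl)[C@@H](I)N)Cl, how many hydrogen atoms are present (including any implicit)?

15

Hydrogens are implicit in SMILES; fill each atom to its normal valence:
  5 × C (aromatic): no H
  4 × C: 2 H each → 8
  2 × Cl: no H
  2 × O: no H
  1 × C: 3 H
  1 × C (aromatic): 1 H
  1 × C: 1 H
  1 × C: no H
  1 × F: no H
  1 × I: no H
  1 × N: 2 H
  Total hydrogens = 15.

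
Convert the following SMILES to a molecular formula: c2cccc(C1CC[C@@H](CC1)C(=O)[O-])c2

C13H15O2-

Heavy atoms from the SMILES: 13 C, 2 O.
Implicit hydrogens by atom environment:
  5 × C (aromatic): 1 H each → 5
  4 × C: 2 H each → 8
  2 × C: 1 H each → 2
  1 × C: no H
  1 × C (aromatic): no H
  1 × O: no H
  1 × O (charge -1): no H
  Total hydrogens = 15.
Net charge -1.
Molecular formula: C13H15O2-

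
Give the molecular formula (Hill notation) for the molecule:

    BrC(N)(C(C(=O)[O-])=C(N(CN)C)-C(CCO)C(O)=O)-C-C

C12H21BrN3O5-

Heavy atoms from the SMILES: 1 Br, 12 C, 3 N, 5 O.
Implicit hydrogens by atom environment:
  5 × C: no H
  4 × C: 2 H each → 8
  2 × C: 3 H each → 6
  2 × N: 2 H each → 4
  2 × O: 1 H each → 2
  2 × O: no H
  1 × Br: no H
  1 × C: 1 H
  1 × N: no H
  1 × O (charge -1): no H
  Total hydrogens = 21.
Net charge -1.
Molecular formula: C12H21BrN3O5-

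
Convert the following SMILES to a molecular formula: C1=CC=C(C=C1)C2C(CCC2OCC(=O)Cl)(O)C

Heavy atoms from the SMILES: 14 C, 1 Cl, 3 O.
Implicit hydrogens by atom environment:
  5 × C (aromatic): 1 H each → 5
  3 × C: 2 H each → 6
  2 × C: 1 H each → 2
  2 × C: no H
  2 × O: no H
  1 × C: 3 H
  1 × C (aromatic): no H
  1 × Cl: no H
  1 × O: 1 H
  Total hydrogens = 17.
Molecular formula: C14H17ClO3

C14H17ClO3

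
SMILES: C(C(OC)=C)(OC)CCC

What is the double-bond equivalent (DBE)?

Molecular formula from the SMILES: C8H16O2.
DoU = (2C + 2 + N − H − X)/2 = (2·8 + 2 + 0 − 16 − 0)/2 = 2/2 = 1.
(Structurally: 0 ring(s) + 1 π bond(s) = 1.)

1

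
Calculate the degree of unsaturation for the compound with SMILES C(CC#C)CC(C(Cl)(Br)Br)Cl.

2

Molecular formula from the SMILES: C7H8Br2Cl2.
DoU = (2C + 2 + N − H − X)/2 = (2·7 + 2 + 0 − 8 − 4)/2 = 4/2 = 2.
(Structurally: 0 ring(s) + 2 π bond(s) = 2.)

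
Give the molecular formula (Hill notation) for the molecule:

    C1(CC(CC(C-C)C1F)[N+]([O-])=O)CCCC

Heavy atoms from the SMILES: 12 C, 1 F, 1 N, 2 O.
Implicit hydrogens by atom environment:
  6 × C: 2 H each → 12
  4 × C: 1 H each → 4
  2 × C: 3 H each → 6
  1 × F: no H
  1 × N (charge +1): no H
  1 × O: no H
  1 × O (charge -1): no H
  Total hydrogens = 22.
Molecular formula: C12H22FNO2

C12H22FNO2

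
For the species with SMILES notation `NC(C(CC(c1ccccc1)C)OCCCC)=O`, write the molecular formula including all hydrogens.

C15H23NO2

Heavy atoms from the SMILES: 15 C, 1 N, 2 O.
Implicit hydrogens by atom environment:
  5 × C (aromatic): 1 H each → 5
  4 × C: 2 H each → 8
  2 × C: 3 H each → 6
  2 × C: 1 H each → 2
  2 × O: no H
  1 × C: no H
  1 × C (aromatic): no H
  1 × N: 2 H
  Total hydrogens = 23.
Molecular formula: C15H23NO2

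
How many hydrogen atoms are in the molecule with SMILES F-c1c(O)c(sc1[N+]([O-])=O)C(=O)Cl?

Hydrogens are implicit in SMILES; fill each atom to its normal valence:
  4 × C (aromatic): no H
  2 × O: no H
  1 × C: no H
  1 × Cl: no H
  1 × F: no H
  1 × N (charge +1): no H
  1 × O: 1 H
  1 × O (charge -1): no H
  1 × S (aromatic): no H
  Total hydrogens = 1.

1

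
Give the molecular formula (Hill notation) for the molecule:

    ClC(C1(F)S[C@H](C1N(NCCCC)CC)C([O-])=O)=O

Heavy atoms from the SMILES: 11 C, 1 Cl, 1 F, 2 N, 3 O, 1 S.
Implicit hydrogens by atom environment:
  4 × C: 2 H each → 8
  3 × C: no H
  2 × C: 3 H each → 6
  2 × C: 1 H each → 2
  2 × O: no H
  1 × Cl: no H
  1 × F: no H
  1 × N: 1 H
  1 × N: no H
  1 × O (charge -1): no H
  1 × S: no H
  Total hydrogens = 17.
Net charge -1.
Molecular formula: C11H17ClFN2O3S-

C11H17ClFN2O3S-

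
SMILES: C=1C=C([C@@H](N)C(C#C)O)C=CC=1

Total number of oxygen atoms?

The symbol for oxygen appears 1 time in the SMILES.

1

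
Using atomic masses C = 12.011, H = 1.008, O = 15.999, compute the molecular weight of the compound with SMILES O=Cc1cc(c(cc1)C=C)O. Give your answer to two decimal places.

Molecular formula: C9H8O2.
M = 9×12.011 + 8×1.008 + 2×15.999 = 148.16 g/mol.

148.16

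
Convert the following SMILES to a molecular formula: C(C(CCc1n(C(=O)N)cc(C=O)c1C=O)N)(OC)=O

Heavy atoms from the SMILES: 12 C, 3 N, 5 O.
Implicit hydrogens by atom environment:
  5 × O: no H
  3 × C: 1 H each → 3
  3 × C (aromatic): no H
  2 × C: 2 H each → 4
  2 × C: no H
  2 × N: 2 H each → 4
  1 × C: 3 H
  1 × C (aromatic): 1 H
  1 × N (aromatic): no H
  Total hydrogens = 15.
Molecular formula: C12H15N3O5

C12H15N3O5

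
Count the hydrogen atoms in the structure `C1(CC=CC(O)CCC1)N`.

Hydrogens are implicit in SMILES; fill each atom to its normal valence:
  4 × C: 2 H each → 8
  4 × C: 1 H each → 4
  1 × N: 2 H
  1 × O: 1 H
  Total hydrogens = 15.

15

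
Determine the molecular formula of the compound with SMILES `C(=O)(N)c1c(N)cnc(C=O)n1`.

C6H6N4O2

Heavy atoms from the SMILES: 6 C, 4 N, 2 O.
Implicit hydrogens by atom environment:
  3 × C (aromatic): no H
  2 × N: 2 H each → 4
  2 × N (aromatic): no H
  2 × O: no H
  1 × C (aromatic): 1 H
  1 × C: 1 H
  1 × C: no H
  Total hydrogens = 6.
Molecular formula: C6H6N4O2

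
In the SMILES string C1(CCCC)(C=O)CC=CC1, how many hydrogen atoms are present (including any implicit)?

16

Hydrogens are implicit in SMILES; fill each atom to its normal valence:
  5 × C: 2 H each → 10
  3 × C: 1 H each → 3
  1 × C: 3 H
  1 × C: no H
  1 × O: no H
  Total hydrogens = 16.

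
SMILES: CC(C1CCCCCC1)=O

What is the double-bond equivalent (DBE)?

Molecular formula from the SMILES: C9H16O.
DoU = (2C + 2 + N − H − X)/2 = (2·9 + 2 + 0 − 16 − 0)/2 = 4/2 = 2.
(Structurally: 1 ring(s) + 1 π bond(s) = 2.)

2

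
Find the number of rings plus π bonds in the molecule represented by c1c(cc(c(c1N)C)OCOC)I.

4

Molecular formula from the SMILES: C9H12INO2.
DoU = (2C + 2 + N − H − X)/2 = (2·9 + 2 + 1 − 12 − 1)/2 = 8/2 = 4.
(Structurally: 1 ring(s) + 3 π bond(s) = 4.)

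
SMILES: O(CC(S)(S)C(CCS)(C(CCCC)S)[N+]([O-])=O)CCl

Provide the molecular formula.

C11H22ClNO3S4

Heavy atoms from the SMILES: 11 C, 1 Cl, 1 N, 3 O, 4 S.
Implicit hydrogens by atom environment:
  7 × C: 2 H each → 14
  4 × S: 1 H each → 4
  2 × C: no H
  2 × O: no H
  1 × C: 3 H
  1 × C: 1 H
  1 × Cl: no H
  1 × N (charge +1): no H
  1 × O (charge -1): no H
  Total hydrogens = 22.
Molecular formula: C11H22ClNO3S4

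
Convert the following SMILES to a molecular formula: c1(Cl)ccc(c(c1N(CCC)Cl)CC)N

Heavy atoms from the SMILES: 11 C, 2 Cl, 2 N.
Implicit hydrogens by atom environment:
  4 × C (aromatic): no H
  3 × C: 2 H each → 6
  2 × C: 3 H each → 6
  2 × C (aromatic): 1 H each → 2
  2 × Cl: no H
  1 × N: 2 H
  1 × N: no H
  Total hydrogens = 16.
Molecular formula: C11H16Cl2N2

C11H16Cl2N2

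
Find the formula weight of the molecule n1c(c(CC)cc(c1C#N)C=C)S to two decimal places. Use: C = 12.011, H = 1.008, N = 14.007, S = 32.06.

Molecular formula: C10H10N2S.
M = 10×12.011 + 10×1.008 + 2×14.007 + 1×32.06 = 190.26 g/mol.

190.26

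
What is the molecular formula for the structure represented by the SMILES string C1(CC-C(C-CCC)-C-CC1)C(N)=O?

C12H23NO

Heavy atoms from the SMILES: 12 C, 1 N, 1 O.
Implicit hydrogens by atom environment:
  8 × C: 2 H each → 16
  2 × C: 1 H each → 2
  1 × C: 3 H
  1 × C: no H
  1 × N: 2 H
  1 × O: no H
  Total hydrogens = 23.
Molecular formula: C12H23NO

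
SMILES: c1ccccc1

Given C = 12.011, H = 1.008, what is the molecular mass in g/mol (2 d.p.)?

Molecular formula: C6H6.
M = 6×12.011 + 6×1.008 = 78.11 g/mol.

78.11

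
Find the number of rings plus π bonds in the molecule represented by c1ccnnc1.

4

Molecular formula from the SMILES: C4H4N2.
DoU = (2C + 2 + N − H − X)/2 = (2·4 + 2 + 2 − 4 − 0)/2 = 8/2 = 4.
(Structurally: 1 ring(s) + 3 π bond(s) = 4.)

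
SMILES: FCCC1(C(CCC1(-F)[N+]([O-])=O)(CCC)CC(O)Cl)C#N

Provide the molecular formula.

Heavy atoms from the SMILES: 13 C, 1 Cl, 2 F, 2 N, 3 O.
Implicit hydrogens by atom environment:
  7 × C: 2 H each → 14
  4 × C: no H
  2 × F: no H
  1 × C: 3 H
  1 × C: 1 H
  1 × Cl: no H
  1 × N (charge +1): no H
  1 × N: no H
  1 × O: 1 H
  1 × O: no H
  1 × O (charge -1): no H
  Total hydrogens = 19.
Molecular formula: C13H19ClF2N2O3

C13H19ClF2N2O3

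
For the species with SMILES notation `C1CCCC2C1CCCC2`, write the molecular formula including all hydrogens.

Heavy atoms from the SMILES: 10 C.
Implicit hydrogens by atom environment:
  8 × C: 2 H each → 16
  2 × C: 1 H each → 2
  Total hydrogens = 18.
Molecular formula: C10H18

C10H18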